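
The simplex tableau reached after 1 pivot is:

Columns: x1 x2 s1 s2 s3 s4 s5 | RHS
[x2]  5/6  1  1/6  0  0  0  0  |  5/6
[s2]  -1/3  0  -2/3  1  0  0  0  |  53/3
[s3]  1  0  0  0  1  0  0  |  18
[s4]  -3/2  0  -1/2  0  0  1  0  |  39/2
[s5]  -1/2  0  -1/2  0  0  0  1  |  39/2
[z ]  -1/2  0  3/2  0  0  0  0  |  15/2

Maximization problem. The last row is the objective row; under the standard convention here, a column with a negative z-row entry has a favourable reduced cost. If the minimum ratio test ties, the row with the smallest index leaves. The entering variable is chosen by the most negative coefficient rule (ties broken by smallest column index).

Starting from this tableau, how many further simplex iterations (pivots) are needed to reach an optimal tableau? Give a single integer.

1

pivot: x1 in, x2 out → z = 8
No improving column remains; optimal.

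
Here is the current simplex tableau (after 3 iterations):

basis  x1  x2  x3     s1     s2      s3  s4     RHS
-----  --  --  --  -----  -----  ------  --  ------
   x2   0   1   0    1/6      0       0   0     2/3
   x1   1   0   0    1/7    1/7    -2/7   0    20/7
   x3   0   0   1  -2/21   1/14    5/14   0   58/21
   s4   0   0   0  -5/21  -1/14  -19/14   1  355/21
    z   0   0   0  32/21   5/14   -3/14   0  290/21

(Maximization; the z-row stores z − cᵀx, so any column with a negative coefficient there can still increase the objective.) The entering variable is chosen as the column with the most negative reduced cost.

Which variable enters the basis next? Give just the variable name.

s3

Objective-row coefficients: x1: 0, x2: 0, x3: 0, s1: 32/21, s2: 5/14, s3: -3/14, s4: 0.
The most negative is -3/14 in column s3, so s3 enters.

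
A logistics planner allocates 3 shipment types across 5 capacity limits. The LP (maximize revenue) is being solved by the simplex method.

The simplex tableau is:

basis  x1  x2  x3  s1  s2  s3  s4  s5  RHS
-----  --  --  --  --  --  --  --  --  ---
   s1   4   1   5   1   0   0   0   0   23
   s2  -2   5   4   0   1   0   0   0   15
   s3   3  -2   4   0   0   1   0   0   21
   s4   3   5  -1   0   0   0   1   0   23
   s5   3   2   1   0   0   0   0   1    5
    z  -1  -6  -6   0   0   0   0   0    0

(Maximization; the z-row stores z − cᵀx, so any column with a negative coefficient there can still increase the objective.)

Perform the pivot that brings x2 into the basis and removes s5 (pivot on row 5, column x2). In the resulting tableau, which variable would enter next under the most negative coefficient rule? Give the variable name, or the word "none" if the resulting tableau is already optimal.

x3

Pivot element 2. New z-row = old z-row − (-6)·(row 5/2).
Updated z-row coefficients: x1: 8, x2: 0, x3: -3, s1: 0, s2: 0, s3: 0, s4: 0, s5: 3.
The most negative is -3 in column x3, so x3 would enter next.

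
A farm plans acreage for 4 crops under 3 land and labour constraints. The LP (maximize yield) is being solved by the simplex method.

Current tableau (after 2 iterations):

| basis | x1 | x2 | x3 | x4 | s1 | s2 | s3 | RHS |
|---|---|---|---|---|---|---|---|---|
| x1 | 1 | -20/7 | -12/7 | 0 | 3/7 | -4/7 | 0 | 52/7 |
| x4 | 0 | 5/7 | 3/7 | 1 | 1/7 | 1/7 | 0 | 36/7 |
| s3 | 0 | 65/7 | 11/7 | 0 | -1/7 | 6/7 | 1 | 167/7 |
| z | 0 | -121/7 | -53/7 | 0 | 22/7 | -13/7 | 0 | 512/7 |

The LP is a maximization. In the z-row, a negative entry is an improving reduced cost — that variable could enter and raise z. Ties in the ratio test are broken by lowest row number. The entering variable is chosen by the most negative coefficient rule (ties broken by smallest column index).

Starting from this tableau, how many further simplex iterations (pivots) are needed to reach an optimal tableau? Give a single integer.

pivot: x2 in, s3 out → z = 7641/65
pivot: x3 in, x4 out → z = 335/2
No improving column remains; optimal.

2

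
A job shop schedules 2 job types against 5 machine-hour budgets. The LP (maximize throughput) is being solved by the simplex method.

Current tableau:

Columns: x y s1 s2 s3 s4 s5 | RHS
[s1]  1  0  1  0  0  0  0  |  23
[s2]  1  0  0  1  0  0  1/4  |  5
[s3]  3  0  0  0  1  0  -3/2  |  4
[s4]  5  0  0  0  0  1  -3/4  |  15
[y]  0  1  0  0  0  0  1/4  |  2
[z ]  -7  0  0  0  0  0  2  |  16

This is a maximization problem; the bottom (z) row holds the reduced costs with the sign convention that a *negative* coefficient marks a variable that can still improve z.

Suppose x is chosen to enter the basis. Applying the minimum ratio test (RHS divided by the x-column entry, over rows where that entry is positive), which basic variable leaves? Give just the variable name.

s3

Ratios: row 1 (s1): 23/1 = 23; row 2 (s2): 5/1 = 5; row 3 (s3): 4/3 = 4/3; row 4 (s4): 15/5 = 3; row 5 (y): entry 0 ≤ 0, skip.
Minimum ratio 4/3 is in the s3 row, so s3 leaves.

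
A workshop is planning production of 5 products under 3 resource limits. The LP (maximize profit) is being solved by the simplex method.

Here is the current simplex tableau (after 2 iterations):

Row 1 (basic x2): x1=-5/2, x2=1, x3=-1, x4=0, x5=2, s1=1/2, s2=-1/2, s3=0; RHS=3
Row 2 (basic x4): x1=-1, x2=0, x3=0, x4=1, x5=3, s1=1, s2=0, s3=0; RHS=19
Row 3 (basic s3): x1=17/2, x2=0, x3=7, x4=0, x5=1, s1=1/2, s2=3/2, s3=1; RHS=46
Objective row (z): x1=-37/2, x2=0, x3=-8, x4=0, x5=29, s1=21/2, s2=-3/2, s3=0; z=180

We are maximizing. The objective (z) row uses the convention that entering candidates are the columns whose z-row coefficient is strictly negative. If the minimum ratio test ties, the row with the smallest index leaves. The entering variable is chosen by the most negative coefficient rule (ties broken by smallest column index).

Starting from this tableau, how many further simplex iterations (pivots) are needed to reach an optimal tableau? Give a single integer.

1

pivot: x1 in, s3 out → z = 4762/17
No improving column remains; optimal.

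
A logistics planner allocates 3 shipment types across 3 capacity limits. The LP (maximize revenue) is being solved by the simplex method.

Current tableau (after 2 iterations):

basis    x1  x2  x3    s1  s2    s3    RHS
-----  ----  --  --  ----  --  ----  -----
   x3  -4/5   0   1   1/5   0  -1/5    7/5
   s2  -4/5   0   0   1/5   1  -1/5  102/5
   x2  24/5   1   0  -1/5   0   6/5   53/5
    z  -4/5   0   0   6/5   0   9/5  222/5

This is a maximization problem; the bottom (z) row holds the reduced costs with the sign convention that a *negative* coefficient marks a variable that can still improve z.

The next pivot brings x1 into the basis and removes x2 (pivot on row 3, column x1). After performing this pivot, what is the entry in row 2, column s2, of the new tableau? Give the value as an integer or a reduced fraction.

Pivot element is row 3, column x1: 24/5.
Normalize row 3: new (row 3, s2) = 0/(24/5) = 0.
row 2 ← row 2 − (-4/5)·(new row 3): 1 − (-4/5)·0 = 1.

1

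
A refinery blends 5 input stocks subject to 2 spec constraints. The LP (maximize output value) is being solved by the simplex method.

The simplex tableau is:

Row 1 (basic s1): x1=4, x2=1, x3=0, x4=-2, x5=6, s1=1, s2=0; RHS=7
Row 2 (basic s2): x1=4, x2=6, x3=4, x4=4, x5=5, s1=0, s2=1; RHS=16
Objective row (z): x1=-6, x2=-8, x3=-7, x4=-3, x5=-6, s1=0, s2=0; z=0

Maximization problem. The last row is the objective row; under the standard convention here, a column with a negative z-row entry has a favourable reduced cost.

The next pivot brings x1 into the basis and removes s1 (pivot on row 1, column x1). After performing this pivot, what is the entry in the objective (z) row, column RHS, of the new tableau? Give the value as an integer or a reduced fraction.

21/2

Pivot element is row 1, column x1: 4.
Normalize row 1: new (row 1, RHS) = 7/4 = 7/4.
z-row ← z-row − (-6)·(new row 1): 0 − (-6)·(7/4) = 21/2.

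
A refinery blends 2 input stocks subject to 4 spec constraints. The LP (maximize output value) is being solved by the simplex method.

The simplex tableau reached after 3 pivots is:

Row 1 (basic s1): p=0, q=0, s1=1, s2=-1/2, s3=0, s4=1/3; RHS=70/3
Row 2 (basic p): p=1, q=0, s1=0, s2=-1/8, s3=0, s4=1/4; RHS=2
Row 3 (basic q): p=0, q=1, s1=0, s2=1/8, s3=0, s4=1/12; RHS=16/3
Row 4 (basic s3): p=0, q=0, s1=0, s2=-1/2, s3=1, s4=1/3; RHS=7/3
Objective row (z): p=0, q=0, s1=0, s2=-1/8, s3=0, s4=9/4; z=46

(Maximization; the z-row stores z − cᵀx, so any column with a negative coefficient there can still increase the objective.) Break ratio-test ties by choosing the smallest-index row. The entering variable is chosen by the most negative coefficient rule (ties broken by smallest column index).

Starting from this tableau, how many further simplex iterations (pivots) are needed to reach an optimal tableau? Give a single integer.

1

pivot: s2 in, q out → z = 154/3
No improving column remains; optimal.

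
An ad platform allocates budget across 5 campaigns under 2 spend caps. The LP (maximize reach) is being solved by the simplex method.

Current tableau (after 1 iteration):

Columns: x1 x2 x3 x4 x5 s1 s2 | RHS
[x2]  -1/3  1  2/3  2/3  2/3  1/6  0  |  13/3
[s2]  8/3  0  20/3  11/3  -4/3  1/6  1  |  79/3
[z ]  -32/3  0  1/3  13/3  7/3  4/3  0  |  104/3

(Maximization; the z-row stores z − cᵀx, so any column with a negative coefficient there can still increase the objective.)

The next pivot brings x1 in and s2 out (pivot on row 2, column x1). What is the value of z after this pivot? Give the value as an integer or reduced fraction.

140

Minimum ratio for x1: (79/3)/(8/3) = 79/8.
z changes by −(z-row coeff of x1)·ratio = −(-32/3)·(79/8) = 316/3.
New z = 104/3 + (316/3) = 140.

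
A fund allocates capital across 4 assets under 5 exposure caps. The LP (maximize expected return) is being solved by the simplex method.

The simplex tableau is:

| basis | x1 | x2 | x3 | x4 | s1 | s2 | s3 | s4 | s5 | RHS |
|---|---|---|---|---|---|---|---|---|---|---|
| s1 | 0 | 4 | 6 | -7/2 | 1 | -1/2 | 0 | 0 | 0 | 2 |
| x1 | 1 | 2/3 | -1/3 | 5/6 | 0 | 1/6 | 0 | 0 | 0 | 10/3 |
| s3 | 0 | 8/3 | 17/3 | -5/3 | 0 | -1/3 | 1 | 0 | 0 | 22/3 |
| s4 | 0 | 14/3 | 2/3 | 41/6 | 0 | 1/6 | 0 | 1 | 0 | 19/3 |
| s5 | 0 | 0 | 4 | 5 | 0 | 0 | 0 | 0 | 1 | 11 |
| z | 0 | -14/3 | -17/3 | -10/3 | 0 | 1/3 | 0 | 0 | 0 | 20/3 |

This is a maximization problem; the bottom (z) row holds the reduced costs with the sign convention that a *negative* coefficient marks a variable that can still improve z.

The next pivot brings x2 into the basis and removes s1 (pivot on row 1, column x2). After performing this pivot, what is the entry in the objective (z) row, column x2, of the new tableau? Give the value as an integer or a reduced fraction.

0

Pivot element is row 1, column x2: 4.
Normalize row 1: new (row 1, x2) = 4/4 = 1.
z-row ← z-row − (-14/3)·(new row 1): -14/3 − (-14/3)·1 = 0.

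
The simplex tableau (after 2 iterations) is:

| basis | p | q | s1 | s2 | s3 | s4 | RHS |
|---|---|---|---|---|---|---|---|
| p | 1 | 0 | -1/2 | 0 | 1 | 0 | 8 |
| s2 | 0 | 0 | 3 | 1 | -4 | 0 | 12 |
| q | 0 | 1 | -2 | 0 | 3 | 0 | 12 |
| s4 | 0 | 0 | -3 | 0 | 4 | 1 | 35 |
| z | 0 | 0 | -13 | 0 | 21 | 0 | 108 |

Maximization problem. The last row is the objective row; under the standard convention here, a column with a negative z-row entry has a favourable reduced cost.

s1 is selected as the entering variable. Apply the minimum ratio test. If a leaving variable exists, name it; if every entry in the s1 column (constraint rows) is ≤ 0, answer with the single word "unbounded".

Ratios: row 1 (p): entry -1/2 ≤ 0, skip; row 2 (s2): 12/3 = 4; row 3 (q): entry -2 ≤ 0, skip; row 4 (s4): entry -3 ≤ 0, skip.
Minimum ratio is in the s2 row, so s2 leaves.

s2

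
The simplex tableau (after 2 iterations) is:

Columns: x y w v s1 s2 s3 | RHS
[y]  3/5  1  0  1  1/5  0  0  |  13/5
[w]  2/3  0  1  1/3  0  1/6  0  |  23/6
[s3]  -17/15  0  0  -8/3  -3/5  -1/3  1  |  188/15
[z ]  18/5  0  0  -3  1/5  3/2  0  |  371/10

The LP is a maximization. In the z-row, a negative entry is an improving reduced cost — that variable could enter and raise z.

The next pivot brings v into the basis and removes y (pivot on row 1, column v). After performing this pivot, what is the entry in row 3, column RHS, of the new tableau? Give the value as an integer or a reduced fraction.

292/15

Pivot element is row 1, column v: 1.
Normalize row 1: new (row 1, RHS) = (13/5)/1 = 13/5.
row 3 ← row 3 − (-8/3)·(new row 1): 188/15 − (-8/3)·(13/5) = 292/15.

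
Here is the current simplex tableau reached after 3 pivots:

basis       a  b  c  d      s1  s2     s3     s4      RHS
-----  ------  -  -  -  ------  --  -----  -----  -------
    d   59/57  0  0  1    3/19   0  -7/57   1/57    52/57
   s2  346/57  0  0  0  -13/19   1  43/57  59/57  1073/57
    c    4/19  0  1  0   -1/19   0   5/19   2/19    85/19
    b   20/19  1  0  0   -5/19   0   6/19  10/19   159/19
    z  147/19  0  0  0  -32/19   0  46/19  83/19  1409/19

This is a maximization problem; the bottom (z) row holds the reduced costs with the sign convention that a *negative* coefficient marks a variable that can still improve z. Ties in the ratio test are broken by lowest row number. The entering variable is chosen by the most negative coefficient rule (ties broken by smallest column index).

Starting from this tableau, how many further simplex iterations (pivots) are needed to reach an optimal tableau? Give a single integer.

1

pivot: s1 in, d out → z = 755/9
No improving column remains; optimal.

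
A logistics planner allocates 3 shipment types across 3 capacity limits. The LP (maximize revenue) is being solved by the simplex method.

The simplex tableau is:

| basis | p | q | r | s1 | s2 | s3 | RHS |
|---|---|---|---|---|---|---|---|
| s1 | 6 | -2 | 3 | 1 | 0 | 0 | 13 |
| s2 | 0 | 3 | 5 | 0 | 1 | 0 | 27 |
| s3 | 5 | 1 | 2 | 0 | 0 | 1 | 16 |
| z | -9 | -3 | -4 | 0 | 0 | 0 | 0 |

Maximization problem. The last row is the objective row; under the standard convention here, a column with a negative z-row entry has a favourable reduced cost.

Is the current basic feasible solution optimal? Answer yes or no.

no

Column p has objective-row coefficient -9, which is negative; an improving pivot exists, so not yet optimal.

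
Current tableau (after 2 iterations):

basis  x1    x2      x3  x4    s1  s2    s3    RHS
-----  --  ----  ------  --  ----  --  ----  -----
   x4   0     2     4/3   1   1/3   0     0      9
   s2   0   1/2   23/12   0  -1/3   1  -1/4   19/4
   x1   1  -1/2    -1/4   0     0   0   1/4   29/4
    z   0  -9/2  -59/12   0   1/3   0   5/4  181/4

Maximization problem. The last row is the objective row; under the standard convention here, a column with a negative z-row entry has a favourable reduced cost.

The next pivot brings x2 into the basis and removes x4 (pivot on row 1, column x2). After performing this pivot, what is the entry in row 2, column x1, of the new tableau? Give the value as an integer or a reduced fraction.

0

Pivot element is row 1, column x2: 2.
Normalize row 1: new (row 1, x1) = 0/2 = 0.
row 2 ← row 2 − (1/2)·(new row 1): 0 − (1/2)·0 = 0.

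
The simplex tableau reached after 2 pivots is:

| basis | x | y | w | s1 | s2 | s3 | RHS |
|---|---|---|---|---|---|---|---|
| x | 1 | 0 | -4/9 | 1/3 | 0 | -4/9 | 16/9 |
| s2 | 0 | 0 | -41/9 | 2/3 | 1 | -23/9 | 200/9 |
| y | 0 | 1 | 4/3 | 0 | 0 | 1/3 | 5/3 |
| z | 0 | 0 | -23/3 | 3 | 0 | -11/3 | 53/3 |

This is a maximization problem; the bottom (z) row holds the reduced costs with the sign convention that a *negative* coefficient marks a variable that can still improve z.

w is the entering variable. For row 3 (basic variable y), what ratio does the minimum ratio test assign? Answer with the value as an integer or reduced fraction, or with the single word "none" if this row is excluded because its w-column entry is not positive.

5/4

Ratio = RHS / (w entry) = (5/3) / (4/3) = 5/4.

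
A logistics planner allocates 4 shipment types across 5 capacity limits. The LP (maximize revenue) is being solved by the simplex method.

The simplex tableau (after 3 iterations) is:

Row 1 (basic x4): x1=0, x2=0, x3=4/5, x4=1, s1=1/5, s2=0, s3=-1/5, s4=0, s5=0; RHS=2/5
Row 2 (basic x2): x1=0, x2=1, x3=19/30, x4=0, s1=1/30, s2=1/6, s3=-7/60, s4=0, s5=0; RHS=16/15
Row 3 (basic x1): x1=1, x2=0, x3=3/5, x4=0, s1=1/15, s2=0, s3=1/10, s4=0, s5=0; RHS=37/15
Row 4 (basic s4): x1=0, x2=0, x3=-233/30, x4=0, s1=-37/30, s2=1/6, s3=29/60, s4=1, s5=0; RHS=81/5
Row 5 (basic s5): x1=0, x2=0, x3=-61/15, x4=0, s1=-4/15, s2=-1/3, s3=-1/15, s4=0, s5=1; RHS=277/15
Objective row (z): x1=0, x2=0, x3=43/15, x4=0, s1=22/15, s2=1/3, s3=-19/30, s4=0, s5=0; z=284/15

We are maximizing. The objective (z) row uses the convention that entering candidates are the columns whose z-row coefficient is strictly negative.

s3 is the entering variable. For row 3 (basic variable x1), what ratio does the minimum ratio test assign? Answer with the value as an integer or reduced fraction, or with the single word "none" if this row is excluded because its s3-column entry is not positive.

74/3

Ratio = RHS / (s3 entry) = (37/15) / (1/10) = 74/3.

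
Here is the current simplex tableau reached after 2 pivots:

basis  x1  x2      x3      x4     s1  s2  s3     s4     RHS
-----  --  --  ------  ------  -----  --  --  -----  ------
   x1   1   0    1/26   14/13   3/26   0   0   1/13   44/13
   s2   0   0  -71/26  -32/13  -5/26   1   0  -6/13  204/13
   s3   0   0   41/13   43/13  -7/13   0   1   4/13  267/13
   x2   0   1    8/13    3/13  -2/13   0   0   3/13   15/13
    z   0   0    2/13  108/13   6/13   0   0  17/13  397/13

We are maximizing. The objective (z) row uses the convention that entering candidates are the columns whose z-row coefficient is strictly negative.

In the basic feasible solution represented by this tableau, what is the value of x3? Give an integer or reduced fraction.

x3 is nonbasic (not in the basis column), so its value in the current BFS is 0.

0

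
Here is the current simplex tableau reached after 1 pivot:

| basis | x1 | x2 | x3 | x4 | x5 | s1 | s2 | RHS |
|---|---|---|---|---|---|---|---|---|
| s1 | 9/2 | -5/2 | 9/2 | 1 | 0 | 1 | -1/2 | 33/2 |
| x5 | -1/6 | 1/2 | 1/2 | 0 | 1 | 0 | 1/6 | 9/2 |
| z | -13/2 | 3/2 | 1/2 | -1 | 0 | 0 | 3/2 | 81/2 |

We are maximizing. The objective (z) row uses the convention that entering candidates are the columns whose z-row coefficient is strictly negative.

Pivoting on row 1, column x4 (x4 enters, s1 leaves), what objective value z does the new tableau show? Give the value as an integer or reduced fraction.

Minimum ratio for x4: (33/2)/1 = 33/2.
z changes by −(z-row coeff of x4)·ratio = −(-1)·(33/2) = 33/2.
New z = 81/2 + (33/2) = 57.

57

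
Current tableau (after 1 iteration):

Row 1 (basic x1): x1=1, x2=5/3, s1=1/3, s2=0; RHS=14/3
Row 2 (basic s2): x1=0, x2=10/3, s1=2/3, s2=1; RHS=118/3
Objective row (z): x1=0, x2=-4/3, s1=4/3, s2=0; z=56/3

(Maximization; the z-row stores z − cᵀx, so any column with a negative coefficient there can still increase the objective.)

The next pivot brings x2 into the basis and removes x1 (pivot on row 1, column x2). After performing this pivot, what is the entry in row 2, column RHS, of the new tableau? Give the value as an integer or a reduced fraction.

30

Pivot element is row 1, column x2: 5/3.
Normalize row 1: new (row 1, RHS) = (14/3)/(5/3) = 14/5.
row 2 ← row 2 − (10/3)·(new row 1): 118/3 − (10/3)·(14/5) = 30.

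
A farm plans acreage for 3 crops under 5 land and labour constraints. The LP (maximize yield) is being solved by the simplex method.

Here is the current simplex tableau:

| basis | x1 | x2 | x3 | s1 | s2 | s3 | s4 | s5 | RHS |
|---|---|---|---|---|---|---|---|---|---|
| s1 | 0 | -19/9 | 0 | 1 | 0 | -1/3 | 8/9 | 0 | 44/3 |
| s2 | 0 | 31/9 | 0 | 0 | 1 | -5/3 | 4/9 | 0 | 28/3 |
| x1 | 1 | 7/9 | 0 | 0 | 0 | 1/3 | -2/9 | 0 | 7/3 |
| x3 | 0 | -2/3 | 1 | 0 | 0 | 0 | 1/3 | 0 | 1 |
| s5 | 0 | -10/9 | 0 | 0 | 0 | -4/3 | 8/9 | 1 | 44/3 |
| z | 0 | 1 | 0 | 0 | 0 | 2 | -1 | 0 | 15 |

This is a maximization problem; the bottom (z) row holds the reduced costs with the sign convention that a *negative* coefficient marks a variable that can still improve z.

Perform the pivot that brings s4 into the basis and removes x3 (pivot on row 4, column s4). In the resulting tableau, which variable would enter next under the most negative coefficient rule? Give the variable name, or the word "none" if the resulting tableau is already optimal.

x2

Pivot element 1/3. New z-row = old z-row − (-1)·(row 4/(1/3)).
Updated z-row coefficients: x1: 0, x2: -1, x3: 3, s1: 0, s2: 0, s3: 2, s4: 0, s5: 0.
The most negative is -1 in column x2, so x2 would enter next.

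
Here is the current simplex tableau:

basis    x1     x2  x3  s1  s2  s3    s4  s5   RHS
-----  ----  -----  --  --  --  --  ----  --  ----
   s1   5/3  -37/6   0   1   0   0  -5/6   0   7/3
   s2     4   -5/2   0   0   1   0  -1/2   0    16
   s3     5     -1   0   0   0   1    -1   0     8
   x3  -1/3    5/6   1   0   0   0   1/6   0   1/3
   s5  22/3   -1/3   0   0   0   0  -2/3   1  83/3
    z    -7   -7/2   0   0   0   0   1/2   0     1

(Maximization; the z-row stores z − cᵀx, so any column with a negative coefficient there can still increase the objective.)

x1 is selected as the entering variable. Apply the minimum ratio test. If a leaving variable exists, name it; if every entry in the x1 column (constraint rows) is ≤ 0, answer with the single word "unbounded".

Ratios: row 1 (s1): (7/3)/(5/3) = 7/5; row 2 (s2): 16/4 = 4; row 3 (s3): 8/5 = 8/5; row 4 (x3): entry -1/3 ≤ 0, skip; row 5 (s5): (83/3)/(22/3) = 83/22.
Minimum ratio is in the s1 row, so s1 leaves.

s1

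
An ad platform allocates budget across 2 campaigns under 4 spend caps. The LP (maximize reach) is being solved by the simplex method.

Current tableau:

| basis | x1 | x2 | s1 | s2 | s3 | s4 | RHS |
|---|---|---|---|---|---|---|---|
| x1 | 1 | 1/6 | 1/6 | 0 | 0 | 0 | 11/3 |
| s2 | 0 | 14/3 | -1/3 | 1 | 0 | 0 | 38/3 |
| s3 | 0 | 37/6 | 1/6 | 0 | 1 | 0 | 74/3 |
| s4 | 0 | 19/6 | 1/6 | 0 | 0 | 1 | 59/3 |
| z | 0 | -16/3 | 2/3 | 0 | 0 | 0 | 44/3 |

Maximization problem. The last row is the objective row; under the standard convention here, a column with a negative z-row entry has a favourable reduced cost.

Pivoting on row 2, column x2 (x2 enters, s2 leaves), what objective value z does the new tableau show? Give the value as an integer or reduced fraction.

Minimum ratio for x2: (38/3)/(14/3) = 19/7.
z changes by −(z-row coeff of x2)·ratio = −(-16/3)·(19/7) = 304/21.
New z = 44/3 + (304/21) = 204/7.

204/7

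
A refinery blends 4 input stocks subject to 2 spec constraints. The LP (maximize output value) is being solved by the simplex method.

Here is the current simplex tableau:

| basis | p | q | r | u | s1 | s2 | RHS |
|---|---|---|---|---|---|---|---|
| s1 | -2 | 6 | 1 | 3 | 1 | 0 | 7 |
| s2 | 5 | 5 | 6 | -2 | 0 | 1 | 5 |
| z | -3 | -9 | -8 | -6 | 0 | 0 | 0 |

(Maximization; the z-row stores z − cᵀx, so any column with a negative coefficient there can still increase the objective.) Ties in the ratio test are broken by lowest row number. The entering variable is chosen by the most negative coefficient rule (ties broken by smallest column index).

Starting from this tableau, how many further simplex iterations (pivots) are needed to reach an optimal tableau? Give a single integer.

pivot: q in, s2 out → z = 9
pivot: u in, s1 out → z = 97/9
pivot: p in, q out → z = 357/11
No improving column remains; optimal.

3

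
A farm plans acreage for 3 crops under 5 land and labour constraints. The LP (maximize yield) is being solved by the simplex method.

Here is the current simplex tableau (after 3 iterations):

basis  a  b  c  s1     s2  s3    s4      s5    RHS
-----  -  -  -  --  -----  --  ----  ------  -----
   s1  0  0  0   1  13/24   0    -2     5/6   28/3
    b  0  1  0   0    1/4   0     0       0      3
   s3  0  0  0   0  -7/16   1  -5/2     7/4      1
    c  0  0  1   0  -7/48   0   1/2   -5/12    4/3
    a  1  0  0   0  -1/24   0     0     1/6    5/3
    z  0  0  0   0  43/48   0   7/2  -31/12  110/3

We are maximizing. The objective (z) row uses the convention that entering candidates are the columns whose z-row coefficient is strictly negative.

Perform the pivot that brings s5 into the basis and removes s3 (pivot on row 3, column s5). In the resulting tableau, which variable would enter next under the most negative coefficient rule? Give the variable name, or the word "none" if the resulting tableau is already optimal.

s4

Pivot element 7/4. New z-row = old z-row − (-31/12)·(row 3/(7/4)).
Updated z-row coefficients: a: 0, b: 0, c: 0, s1: 0, s2: 1/4, s3: 31/21, s4: -4/21, s5: 0.
The most negative is -4/21 in column s4, so s4 would enter next.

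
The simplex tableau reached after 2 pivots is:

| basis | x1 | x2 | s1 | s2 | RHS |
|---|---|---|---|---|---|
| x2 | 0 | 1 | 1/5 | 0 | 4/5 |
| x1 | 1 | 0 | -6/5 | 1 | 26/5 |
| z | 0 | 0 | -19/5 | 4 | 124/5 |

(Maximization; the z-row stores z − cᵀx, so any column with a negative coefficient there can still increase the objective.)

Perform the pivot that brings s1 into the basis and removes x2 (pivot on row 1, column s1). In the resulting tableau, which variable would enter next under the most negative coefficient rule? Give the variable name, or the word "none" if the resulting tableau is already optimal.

none

Pivot element 1/5. New z-row = old z-row − (-19/5)·(row 1/(1/5)).
Updated z-row coefficients: x1: 0, x2: 19, s1: 0, s2: 4.
No coefficient is strictly negative; the tableau after this pivot is optimal.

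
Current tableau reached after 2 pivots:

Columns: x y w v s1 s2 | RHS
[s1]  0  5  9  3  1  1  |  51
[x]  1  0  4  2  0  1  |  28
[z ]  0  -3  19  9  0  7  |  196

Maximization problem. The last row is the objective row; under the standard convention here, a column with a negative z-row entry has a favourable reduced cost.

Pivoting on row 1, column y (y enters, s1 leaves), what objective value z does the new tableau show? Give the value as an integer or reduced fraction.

Minimum ratio for y: 51/5 = 51/5.
z changes by −(z-row coeff of y)·ratio = −(-3)·(51/5) = 153/5.
New z = 196 + (153/5) = 1133/5.

1133/5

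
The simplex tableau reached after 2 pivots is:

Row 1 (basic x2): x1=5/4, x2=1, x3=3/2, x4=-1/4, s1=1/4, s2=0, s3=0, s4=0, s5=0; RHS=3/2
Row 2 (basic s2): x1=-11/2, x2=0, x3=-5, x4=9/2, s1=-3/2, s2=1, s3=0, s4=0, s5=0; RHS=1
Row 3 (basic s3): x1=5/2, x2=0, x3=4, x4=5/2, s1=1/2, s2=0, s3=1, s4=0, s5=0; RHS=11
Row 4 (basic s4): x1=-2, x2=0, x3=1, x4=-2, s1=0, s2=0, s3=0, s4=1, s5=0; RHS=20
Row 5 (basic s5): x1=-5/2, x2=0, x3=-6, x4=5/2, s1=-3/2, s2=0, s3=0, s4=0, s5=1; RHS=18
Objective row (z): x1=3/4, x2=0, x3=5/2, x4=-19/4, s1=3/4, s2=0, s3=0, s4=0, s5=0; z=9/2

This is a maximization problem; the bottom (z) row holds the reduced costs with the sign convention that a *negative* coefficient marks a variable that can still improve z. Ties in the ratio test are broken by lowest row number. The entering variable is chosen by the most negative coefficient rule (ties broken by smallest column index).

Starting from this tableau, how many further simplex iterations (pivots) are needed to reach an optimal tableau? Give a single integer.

2

pivot: x4 in, s2 out → z = 50/9
pivot: x1 in, x2 out → z = 236/17
No improving column remains; optimal.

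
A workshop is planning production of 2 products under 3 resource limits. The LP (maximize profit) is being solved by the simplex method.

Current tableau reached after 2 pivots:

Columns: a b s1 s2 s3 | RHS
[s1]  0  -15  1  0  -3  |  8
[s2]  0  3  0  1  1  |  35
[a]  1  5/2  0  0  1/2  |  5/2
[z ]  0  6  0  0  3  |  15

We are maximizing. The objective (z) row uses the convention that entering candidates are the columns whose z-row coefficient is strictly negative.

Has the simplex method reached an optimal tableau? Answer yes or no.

No objective-row coefficient is strictly negative, so no entering variable exists; the tableau is optimal.

yes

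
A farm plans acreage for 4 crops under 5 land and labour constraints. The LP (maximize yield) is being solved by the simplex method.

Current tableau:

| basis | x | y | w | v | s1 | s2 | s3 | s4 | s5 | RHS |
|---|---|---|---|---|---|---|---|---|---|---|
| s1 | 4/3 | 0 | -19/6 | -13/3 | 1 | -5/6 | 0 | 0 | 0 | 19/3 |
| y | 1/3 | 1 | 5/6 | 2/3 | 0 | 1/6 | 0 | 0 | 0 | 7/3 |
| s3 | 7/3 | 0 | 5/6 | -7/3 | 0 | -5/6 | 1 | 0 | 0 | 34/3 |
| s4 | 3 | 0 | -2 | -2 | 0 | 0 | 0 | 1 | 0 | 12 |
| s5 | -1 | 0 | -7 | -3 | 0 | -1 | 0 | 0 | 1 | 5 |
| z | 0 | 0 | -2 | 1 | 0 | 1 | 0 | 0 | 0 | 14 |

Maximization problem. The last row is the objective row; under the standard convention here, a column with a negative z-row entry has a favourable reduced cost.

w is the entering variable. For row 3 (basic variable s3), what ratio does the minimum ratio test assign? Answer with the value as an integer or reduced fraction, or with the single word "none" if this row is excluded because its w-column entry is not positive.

Ratio = RHS / (w entry) = (34/3) / (5/6) = 68/5.

68/5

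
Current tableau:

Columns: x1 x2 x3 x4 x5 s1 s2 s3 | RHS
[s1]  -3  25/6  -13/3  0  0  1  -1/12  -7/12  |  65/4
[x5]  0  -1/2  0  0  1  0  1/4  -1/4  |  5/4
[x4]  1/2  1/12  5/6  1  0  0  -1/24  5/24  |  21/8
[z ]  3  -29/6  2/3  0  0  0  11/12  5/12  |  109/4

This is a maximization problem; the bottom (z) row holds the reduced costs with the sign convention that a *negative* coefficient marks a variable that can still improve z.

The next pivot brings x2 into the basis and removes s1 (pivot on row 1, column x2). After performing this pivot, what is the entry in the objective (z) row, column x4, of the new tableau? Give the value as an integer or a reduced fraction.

0

Pivot element is row 1, column x2: 25/6.
Normalize row 1: new (row 1, x4) = 0/(25/6) = 0.
z-row ← z-row − (-29/6)·(new row 1): 0 − (-29/6)·0 = 0.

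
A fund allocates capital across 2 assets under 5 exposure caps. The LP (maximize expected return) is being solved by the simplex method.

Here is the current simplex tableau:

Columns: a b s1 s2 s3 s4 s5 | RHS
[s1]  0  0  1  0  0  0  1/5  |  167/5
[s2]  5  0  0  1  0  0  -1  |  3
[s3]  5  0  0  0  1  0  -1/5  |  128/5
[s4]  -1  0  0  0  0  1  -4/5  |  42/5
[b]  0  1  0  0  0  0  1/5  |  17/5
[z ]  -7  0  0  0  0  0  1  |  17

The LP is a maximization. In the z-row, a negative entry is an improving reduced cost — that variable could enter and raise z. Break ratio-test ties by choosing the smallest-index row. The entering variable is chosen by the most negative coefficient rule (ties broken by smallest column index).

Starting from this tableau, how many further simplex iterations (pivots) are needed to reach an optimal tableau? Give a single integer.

pivot: a in, s2 out → z = 106/5
pivot: s5 in, b out → z = 28
No improving column remains; optimal.

2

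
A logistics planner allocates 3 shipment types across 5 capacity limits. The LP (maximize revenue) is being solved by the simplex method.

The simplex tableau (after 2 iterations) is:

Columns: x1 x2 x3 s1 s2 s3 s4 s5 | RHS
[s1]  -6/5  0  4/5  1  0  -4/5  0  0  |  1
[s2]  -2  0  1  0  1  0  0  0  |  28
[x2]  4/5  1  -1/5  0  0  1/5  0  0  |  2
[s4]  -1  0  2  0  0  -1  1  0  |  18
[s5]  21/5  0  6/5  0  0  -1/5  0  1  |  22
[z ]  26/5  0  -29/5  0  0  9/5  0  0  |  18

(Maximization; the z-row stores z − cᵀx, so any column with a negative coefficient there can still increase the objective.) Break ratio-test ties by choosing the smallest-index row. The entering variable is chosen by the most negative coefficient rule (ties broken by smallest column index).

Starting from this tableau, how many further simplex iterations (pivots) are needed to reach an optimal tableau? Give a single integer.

pivot: x3 in, s1 out → z = 101/4
pivot: s3 in, s4 out → z = 349/4
pivot: s1 in, s5 out → z = 101
No improving column remains; optimal.

3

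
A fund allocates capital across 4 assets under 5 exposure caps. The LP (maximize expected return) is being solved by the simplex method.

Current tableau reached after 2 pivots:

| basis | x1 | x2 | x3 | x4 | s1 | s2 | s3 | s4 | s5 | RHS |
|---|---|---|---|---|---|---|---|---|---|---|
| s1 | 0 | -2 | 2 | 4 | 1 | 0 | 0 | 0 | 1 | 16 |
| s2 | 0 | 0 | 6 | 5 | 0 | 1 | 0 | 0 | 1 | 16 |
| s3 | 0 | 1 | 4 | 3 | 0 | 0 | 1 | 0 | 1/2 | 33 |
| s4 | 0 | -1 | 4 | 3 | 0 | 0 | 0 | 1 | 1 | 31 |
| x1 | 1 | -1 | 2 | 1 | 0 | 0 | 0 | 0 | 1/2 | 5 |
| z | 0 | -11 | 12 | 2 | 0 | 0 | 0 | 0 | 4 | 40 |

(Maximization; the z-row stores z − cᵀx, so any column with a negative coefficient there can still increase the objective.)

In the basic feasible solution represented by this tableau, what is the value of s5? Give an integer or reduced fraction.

0

s5 is nonbasic (not in the basis column), so its value in the current BFS is 0.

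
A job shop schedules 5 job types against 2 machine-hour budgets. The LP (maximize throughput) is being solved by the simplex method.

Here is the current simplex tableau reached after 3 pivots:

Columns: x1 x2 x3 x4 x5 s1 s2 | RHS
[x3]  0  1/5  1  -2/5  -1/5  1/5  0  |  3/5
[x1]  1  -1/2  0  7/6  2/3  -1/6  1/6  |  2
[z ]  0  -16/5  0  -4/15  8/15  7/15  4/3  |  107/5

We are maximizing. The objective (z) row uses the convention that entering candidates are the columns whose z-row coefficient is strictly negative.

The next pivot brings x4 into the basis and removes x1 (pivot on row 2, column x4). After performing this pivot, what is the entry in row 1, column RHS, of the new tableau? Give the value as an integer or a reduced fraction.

Pivot element is row 2, column x4: 7/6.
Normalize row 2: new (row 2, RHS) = 2/(7/6) = 12/7.
row 1 ← row 1 − (-2/5)·(new row 2): 3/5 − (-2/5)·(12/7) = 9/7.

9/7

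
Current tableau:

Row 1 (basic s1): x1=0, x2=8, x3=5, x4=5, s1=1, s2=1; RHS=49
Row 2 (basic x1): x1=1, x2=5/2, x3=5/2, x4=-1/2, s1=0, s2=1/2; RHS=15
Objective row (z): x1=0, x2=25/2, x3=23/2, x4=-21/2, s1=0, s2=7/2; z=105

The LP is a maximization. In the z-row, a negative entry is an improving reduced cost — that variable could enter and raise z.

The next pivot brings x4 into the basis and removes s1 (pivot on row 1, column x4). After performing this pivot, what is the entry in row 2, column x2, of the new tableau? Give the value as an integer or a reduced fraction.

33/10

Pivot element is row 1, column x4: 5.
Normalize row 1: new (row 1, x2) = 8/5 = 8/5.
row 2 ← row 2 − (-1/2)·(new row 1): 5/2 − (-1/2)·(8/5) = 33/10.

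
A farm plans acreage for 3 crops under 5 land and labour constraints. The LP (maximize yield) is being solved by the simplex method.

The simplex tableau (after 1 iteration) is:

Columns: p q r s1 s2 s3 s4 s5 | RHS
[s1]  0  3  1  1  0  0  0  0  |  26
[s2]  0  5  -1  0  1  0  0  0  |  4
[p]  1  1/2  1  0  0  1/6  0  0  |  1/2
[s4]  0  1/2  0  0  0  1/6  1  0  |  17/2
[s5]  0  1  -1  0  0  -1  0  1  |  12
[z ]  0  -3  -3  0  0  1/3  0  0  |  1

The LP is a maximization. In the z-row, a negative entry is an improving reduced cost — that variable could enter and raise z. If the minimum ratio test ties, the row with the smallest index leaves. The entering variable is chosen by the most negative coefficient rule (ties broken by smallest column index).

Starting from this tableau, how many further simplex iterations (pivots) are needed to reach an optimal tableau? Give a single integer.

2

pivot: q in, s2 out → z = 17/5
pivot: r in, p out → z = 41/11
No improving column remains; optimal.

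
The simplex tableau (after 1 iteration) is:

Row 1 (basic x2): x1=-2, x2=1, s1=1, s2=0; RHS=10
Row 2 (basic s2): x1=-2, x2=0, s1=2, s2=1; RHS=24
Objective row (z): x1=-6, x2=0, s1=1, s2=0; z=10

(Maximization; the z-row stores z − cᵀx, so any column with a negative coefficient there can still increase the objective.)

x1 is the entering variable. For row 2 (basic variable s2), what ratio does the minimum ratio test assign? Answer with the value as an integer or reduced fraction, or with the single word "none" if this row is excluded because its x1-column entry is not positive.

none

The x1 entry in row 2 is -2 ≤ 0, so this row gives no ratio.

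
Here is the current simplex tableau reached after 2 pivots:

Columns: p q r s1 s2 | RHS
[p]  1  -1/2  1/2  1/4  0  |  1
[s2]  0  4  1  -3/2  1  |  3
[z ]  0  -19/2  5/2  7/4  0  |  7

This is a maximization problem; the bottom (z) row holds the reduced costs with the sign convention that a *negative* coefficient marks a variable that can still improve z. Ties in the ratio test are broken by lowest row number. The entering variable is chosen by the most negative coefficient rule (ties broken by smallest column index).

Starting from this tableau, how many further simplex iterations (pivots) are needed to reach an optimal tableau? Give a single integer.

2

pivot: q in, s2 out → z = 113/8
pivot: s1 in, p out → z = 54
No improving column remains; optimal.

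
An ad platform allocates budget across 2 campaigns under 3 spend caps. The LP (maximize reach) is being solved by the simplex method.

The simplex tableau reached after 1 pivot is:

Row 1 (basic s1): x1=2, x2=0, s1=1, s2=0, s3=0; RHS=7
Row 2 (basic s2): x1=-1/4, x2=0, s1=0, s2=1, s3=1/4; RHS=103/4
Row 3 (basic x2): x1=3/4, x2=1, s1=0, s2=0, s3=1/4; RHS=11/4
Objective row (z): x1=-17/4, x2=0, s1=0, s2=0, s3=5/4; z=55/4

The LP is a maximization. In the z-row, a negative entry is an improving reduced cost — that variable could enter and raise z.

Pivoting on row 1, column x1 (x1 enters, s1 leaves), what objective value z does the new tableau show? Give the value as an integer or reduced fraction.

229/8

Minimum ratio for x1: 7/2 = 7/2.
z changes by −(z-row coeff of x1)·ratio = −(-17/4)·(7/2) = 119/8.
New z = 55/4 + (119/8) = 229/8.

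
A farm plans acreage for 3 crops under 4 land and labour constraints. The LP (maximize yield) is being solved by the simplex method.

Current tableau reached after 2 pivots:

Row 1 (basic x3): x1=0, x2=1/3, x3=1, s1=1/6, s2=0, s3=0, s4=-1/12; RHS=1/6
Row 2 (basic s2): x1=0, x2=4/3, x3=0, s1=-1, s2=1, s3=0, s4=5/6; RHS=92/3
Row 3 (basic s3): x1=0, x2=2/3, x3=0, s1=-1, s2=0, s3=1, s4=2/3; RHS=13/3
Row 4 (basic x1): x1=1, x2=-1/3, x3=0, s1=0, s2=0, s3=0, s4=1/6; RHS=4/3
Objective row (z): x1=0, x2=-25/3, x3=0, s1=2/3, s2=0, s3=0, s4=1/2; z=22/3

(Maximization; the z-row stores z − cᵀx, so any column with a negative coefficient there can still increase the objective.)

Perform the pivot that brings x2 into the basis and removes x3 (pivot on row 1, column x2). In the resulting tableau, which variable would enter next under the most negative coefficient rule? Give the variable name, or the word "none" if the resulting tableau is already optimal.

Pivot element 1/3. New z-row = old z-row − (-25/3)·(row 1/(1/3)).
Updated z-row coefficients: x1: 0, x2: 0, x3: 25, s1: 29/6, s2: 0, s3: 0, s4: -19/12.
The most negative is -19/12 in column s4, so s4 would enter next.

s4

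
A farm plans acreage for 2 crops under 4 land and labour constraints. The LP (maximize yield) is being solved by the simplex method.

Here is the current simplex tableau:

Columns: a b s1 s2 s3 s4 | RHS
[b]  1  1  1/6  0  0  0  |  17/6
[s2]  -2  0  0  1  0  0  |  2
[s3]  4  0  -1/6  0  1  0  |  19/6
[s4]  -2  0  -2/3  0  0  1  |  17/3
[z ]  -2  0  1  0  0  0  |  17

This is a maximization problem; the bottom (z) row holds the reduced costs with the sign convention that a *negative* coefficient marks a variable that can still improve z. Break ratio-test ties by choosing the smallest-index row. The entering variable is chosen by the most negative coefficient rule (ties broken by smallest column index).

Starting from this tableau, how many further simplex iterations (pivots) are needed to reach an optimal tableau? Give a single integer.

pivot: a in, s3 out → z = 223/12
No improving column remains; optimal.

1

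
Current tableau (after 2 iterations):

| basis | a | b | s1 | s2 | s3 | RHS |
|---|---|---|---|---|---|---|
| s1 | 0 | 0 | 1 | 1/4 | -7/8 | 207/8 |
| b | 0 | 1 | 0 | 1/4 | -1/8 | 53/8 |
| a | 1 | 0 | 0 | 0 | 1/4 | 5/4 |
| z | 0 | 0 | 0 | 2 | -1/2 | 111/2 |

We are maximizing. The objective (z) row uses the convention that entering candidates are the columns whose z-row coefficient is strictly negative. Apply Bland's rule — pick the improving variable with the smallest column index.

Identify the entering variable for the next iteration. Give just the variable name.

s3

Objective-row coefficients: a: 0, b: 0, s1: 0, s2: 2, s3: -1/2.
Improving columns: s3. Bland's rule picks the smallest column index → s3.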